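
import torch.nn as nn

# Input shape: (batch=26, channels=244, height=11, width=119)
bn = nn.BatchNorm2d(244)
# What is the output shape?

Input shape: (26, 244, 11, 119)
Output shape: (26, 244, 11, 119)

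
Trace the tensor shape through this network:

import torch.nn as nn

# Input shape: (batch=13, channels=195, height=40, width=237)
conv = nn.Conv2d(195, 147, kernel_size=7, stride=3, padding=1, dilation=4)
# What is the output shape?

Input shape: (13, 195, 40, 237)
Output shape: (13, 147, 6, 72)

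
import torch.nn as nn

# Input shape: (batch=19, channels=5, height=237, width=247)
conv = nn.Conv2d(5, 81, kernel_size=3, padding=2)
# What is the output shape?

Input shape: (19, 5, 237, 247)
Output shape: (19, 81, 239, 249)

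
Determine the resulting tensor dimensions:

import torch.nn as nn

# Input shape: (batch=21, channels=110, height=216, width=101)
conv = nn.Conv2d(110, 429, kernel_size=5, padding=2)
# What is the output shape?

Input shape: (21, 110, 216, 101)
Output shape: (21, 429, 216, 101)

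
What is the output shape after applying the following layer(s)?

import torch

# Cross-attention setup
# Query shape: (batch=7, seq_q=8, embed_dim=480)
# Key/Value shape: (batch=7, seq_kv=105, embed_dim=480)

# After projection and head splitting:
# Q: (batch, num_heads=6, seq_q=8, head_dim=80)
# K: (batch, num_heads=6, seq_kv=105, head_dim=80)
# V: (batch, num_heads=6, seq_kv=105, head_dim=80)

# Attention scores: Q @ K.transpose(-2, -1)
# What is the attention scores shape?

Input shape: (7, 8, 480)
Output shape: (7, 6, 8, 105)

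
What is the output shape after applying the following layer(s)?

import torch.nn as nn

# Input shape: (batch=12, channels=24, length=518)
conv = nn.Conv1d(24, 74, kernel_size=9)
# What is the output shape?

Input shape: (12, 24, 518)
Output shape: (12, 74, 510)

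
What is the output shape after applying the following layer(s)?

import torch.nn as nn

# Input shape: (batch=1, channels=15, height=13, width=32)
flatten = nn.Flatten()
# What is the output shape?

Input shape: (1, 15, 13, 32)
Output shape: (1, 6240)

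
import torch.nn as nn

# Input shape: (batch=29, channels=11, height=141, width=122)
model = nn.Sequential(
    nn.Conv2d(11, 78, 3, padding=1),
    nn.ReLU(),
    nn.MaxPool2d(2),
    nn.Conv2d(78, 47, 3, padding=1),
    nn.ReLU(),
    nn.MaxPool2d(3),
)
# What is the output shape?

Input shape: (29, 11, 141, 122)
  -> after first Conv2d: (29, 78, 141, 122)
  -> after first MaxPool2d: (29, 78, 70, 61)
  -> after second Conv2d: (29, 47, 70, 61)
Output shape: (29, 47, 23, 20)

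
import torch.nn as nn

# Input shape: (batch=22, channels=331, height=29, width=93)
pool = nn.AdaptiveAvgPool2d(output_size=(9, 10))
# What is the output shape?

Input shape: (22, 331, 29, 93)
Output shape: (22, 331, 9, 10)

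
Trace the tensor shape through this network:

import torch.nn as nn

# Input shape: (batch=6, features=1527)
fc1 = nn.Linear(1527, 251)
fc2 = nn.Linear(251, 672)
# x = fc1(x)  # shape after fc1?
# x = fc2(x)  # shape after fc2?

Input shape: (6, 1527)
  -> after fc1: (6, 251)
Output shape: (6, 672)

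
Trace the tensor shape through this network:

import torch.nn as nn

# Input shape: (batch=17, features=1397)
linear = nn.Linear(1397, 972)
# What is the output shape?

Input shape: (17, 1397)
Output shape: (17, 972)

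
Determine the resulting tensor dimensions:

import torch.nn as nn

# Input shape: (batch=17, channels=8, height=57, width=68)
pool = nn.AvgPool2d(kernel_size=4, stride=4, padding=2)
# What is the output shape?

Input shape: (17, 8, 57, 68)
Output shape: (17, 8, 15, 18)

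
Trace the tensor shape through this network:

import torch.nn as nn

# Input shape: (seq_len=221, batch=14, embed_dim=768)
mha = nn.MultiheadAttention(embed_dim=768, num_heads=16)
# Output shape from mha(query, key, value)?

Input shape: (221, 14, 768)
Output shape: (221, 14, 768)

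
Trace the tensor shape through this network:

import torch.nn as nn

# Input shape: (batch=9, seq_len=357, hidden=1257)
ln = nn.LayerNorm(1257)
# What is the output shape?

Input shape: (9, 357, 1257)
Output shape: (9, 357, 1257)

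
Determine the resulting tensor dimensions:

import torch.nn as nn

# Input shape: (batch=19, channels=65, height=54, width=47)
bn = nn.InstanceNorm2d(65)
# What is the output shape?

Input shape: (19, 65, 54, 47)
Output shape: (19, 65, 54, 47)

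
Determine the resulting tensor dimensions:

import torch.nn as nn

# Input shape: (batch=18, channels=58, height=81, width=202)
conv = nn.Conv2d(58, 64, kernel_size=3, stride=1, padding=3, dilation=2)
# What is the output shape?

Input shape: (18, 58, 81, 202)
Output shape: (18, 64, 83, 204)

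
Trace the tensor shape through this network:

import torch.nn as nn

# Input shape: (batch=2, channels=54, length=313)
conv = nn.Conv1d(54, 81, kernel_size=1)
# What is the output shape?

Input shape: (2, 54, 313)
Output shape: (2, 81, 313)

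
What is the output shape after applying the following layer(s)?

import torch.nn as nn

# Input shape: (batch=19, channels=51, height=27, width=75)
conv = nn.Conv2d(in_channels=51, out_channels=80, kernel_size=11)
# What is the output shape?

Input shape: (19, 51, 27, 75)
Output shape: (19, 80, 17, 65)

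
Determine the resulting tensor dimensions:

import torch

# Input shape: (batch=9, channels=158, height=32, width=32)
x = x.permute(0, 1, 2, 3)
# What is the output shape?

Input shape: (9, 158, 32, 32)
Output shape: (9, 158, 32, 32)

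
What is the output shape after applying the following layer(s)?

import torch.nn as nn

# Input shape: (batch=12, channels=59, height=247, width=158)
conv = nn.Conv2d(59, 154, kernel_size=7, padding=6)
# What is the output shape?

Input shape: (12, 59, 247, 158)
Output shape: (12, 154, 253, 164)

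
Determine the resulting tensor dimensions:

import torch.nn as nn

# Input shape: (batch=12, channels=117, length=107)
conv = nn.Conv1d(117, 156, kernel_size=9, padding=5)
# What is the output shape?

Input shape: (12, 117, 107)
Output shape: (12, 156, 109)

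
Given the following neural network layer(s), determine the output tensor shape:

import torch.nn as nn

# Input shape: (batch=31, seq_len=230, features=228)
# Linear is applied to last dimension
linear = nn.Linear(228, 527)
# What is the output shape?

Input shape: (31, 230, 228)
Output shape: (31, 230, 527)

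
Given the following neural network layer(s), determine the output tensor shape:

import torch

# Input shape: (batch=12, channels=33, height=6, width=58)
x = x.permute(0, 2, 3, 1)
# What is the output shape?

Input shape: (12, 33, 6, 58)
Output shape: (12, 6, 58, 33)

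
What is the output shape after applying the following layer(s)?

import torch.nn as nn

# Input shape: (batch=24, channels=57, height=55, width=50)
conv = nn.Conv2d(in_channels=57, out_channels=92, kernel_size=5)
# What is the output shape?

Input shape: (24, 57, 55, 50)
Output shape: (24, 92, 51, 46)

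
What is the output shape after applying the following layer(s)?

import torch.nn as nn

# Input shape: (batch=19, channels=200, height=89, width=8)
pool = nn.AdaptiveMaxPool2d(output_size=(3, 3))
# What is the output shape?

Input shape: (19, 200, 89, 8)
Output shape: (19, 200, 3, 3)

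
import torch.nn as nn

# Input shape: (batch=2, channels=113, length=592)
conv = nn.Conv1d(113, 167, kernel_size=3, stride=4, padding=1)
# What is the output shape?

Input shape: (2, 113, 592)
Output shape: (2, 167, 148)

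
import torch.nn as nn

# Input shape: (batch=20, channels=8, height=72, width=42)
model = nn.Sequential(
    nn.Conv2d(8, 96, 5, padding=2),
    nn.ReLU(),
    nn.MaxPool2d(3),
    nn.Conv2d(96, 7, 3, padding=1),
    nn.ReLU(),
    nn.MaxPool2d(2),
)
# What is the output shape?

Input shape: (20, 8, 72, 42)
  -> after first Conv2d: (20, 96, 72, 42)
  -> after first MaxPool2d: (20, 96, 24, 14)
  -> after second Conv2d: (20, 7, 24, 14)
Output shape: (20, 7, 12, 7)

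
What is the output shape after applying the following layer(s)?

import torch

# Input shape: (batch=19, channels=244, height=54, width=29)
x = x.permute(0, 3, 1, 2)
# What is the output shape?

Input shape: (19, 244, 54, 29)
Output shape: (19, 29, 244, 54)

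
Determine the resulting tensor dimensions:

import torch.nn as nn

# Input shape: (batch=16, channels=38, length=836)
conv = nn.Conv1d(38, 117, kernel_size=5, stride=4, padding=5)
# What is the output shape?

Input shape: (16, 38, 836)
Output shape: (16, 117, 211)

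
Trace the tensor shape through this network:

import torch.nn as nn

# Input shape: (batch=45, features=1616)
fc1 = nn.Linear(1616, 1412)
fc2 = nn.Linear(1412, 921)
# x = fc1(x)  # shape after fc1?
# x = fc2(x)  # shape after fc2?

Input shape: (45, 1616)
  -> after fc1: (45, 1412)
Output shape: (45, 921)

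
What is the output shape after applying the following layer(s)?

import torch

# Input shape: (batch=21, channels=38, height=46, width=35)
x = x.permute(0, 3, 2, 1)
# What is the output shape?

Input shape: (21, 38, 46, 35)
Output shape: (21, 35, 46, 38)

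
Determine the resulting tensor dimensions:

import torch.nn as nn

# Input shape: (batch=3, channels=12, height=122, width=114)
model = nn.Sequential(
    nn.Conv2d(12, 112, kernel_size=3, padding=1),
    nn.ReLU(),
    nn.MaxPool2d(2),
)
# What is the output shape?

Input shape: (3, 12, 122, 114)
  -> after Conv2d: (3, 112, 122, 114)
  -> after ReLU: (3, 112, 122, 114)
Output shape: (3, 112, 61, 57)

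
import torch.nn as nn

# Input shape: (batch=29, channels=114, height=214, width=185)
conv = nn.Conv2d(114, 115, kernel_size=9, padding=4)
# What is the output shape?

Input shape: (29, 114, 214, 185)
Output shape: (29, 115, 214, 185)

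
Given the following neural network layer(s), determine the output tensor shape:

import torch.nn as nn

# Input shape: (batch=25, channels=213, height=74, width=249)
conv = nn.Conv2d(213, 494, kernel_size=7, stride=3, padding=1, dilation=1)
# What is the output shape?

Input shape: (25, 213, 74, 249)
Output shape: (25, 494, 24, 82)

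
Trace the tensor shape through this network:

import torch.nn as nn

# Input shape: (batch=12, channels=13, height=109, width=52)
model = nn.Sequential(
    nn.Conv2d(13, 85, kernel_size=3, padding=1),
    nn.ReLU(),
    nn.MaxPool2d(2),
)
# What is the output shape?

Input shape: (12, 13, 109, 52)
  -> after Conv2d: (12, 85, 109, 52)
  -> after ReLU: (12, 85, 109, 52)
Output shape: (12, 85, 54, 26)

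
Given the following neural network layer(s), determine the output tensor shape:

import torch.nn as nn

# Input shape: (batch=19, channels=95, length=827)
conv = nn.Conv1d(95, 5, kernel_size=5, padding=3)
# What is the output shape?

Input shape: (19, 95, 827)
Output shape: (19, 5, 829)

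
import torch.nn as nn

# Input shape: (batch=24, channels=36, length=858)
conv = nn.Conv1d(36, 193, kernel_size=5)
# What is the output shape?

Input shape: (24, 36, 858)
Output shape: (24, 193, 854)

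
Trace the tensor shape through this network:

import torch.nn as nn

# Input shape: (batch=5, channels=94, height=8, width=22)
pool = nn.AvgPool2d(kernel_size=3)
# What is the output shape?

Input shape: (5, 94, 8, 22)
Output shape: (5, 94, 2, 7)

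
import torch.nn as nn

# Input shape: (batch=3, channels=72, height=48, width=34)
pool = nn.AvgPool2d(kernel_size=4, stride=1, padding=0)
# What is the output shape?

Input shape: (3, 72, 48, 34)
Output shape: (3, 72, 45, 31)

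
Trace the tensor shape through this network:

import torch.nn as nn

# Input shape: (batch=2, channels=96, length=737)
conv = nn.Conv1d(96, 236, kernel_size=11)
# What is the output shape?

Input shape: (2, 96, 737)
Output shape: (2, 236, 727)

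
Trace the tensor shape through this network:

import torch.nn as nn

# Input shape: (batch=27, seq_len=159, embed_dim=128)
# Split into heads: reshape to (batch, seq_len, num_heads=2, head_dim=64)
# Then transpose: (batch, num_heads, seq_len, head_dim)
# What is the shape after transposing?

Input shape: (27, 159, 128)
  -> after reshape: (27, 159, 2, 64)
Output shape: (27, 2, 159, 64)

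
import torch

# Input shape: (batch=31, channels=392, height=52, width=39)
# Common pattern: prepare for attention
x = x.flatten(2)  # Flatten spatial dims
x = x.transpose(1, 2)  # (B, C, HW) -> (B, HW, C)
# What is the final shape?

Input shape: (31, 392, 52, 39)
  -> after flatten(2): (31, 392, 2028)
Output shape: (31, 2028, 392)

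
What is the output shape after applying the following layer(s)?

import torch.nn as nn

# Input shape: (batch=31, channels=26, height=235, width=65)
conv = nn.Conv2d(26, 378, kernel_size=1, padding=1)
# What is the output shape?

Input shape: (31, 26, 235, 65)
Output shape: (31, 378, 237, 67)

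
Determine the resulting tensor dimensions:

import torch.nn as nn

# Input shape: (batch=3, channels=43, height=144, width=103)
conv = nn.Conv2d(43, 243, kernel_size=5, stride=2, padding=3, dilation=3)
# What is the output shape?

Input shape: (3, 43, 144, 103)
Output shape: (3, 243, 69, 49)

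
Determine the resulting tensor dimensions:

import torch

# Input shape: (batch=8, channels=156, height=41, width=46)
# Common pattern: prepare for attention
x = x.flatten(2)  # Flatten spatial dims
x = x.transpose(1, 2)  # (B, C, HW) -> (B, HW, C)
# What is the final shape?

Input shape: (8, 156, 41, 46)
  -> after flatten(2): (8, 156, 1886)
Output shape: (8, 1886, 156)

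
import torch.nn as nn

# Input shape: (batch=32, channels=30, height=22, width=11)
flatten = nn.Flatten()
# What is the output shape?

Input shape: (32, 30, 22, 11)
Output shape: (32, 7260)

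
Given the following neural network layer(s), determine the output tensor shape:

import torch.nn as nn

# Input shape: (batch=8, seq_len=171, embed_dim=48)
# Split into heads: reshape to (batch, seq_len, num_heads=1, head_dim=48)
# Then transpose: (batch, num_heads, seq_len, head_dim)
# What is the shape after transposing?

Input shape: (8, 171, 48)
  -> after reshape: (8, 171, 1, 48)
Output shape: (8, 1, 171, 48)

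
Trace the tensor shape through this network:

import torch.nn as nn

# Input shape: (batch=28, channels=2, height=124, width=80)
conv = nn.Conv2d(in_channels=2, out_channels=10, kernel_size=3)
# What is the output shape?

Input shape: (28, 2, 124, 80)
Output shape: (28, 10, 122, 78)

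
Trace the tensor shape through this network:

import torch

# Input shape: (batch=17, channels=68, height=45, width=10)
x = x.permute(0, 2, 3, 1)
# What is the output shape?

Input shape: (17, 68, 45, 10)
Output shape: (17, 45, 10, 68)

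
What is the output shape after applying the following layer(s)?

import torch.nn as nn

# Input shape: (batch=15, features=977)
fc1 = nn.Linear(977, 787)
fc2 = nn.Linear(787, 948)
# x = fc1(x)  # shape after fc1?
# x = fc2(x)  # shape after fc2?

Input shape: (15, 977)
  -> after fc1: (15, 787)
Output shape: (15, 948)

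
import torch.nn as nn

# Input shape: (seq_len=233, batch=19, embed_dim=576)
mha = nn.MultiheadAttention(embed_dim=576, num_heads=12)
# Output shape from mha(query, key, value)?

Input shape: (233, 19, 576)
Output shape: (233, 19, 576)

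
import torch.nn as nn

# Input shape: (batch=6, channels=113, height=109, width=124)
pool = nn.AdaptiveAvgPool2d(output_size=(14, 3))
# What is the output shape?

Input shape: (6, 113, 109, 124)
Output shape: (6, 113, 14, 3)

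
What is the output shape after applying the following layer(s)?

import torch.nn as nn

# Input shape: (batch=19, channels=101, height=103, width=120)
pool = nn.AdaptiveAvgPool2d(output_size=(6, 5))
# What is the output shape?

Input shape: (19, 101, 103, 120)
Output shape: (19, 101, 6, 5)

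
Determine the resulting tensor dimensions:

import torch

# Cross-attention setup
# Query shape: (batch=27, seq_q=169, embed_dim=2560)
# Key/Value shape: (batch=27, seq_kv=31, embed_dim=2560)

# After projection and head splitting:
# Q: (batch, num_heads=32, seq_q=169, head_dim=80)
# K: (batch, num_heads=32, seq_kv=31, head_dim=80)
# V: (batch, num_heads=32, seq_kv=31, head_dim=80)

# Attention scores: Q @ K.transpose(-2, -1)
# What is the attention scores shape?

Input shape: (27, 169, 2560)
Output shape: (27, 32, 169, 31)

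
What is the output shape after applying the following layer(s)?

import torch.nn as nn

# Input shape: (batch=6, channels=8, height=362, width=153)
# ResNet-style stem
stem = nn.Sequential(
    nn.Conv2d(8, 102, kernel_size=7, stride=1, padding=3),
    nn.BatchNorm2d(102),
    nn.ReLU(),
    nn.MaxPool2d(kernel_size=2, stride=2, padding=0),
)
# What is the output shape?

Input shape: (6, 8, 362, 153)
  -> after Conv2d 7x7 stride=1: (6, 102, 362, 153)
Output shape: (6, 102, 181, 76)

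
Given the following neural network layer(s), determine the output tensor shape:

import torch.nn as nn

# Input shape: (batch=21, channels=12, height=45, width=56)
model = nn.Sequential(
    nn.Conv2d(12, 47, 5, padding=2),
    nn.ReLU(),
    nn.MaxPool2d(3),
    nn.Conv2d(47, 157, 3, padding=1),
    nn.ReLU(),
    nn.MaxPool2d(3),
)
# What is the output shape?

Input shape: (21, 12, 45, 56)
  -> after first Conv2d: (21, 47, 45, 56)
  -> after first MaxPool2d: (21, 47, 15, 18)
  -> after second Conv2d: (21, 157, 15, 18)
Output shape: (21, 157, 5, 6)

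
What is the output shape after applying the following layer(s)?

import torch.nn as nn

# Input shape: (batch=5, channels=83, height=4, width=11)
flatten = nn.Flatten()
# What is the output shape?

Input shape: (5, 83, 4, 11)
Output shape: (5, 3652)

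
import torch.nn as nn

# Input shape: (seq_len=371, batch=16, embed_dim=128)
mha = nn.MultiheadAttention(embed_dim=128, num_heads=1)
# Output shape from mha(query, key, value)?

Input shape: (371, 16, 128)
Output shape: (371, 16, 128)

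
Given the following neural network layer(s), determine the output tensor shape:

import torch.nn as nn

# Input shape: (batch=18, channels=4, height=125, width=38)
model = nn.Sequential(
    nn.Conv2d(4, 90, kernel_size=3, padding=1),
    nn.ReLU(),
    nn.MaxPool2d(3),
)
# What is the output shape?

Input shape: (18, 4, 125, 38)
  -> after Conv2d: (18, 90, 125, 38)
  -> after ReLU: (18, 90, 125, 38)
Output shape: (18, 90, 41, 12)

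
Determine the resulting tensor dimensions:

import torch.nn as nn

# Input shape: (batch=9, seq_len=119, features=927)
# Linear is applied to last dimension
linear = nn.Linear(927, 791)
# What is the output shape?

Input shape: (9, 119, 927)
Output shape: (9, 119, 791)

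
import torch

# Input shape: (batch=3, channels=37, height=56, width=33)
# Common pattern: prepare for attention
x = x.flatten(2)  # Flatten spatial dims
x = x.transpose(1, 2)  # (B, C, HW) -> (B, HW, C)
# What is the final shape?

Input shape: (3, 37, 56, 33)
  -> after flatten(2): (3, 37, 1848)
Output shape: (3, 1848, 37)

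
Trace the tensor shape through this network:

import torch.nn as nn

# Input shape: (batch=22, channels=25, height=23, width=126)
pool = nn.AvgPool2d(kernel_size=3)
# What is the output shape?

Input shape: (22, 25, 23, 126)
Output shape: (22, 25, 7, 42)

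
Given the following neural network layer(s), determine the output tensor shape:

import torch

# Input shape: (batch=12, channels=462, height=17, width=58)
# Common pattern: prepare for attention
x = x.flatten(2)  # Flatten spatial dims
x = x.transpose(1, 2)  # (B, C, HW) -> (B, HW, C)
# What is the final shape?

Input shape: (12, 462, 17, 58)
  -> after flatten(2): (12, 462, 986)
Output shape: (12, 986, 462)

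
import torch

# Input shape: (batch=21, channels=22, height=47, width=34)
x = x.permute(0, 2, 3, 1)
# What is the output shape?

Input shape: (21, 22, 47, 34)
Output shape: (21, 47, 34, 22)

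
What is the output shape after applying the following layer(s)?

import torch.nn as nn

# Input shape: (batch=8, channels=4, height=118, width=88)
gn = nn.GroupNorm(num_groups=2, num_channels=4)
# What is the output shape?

Input shape: (8, 4, 118, 88)
Output shape: (8, 4, 118, 88)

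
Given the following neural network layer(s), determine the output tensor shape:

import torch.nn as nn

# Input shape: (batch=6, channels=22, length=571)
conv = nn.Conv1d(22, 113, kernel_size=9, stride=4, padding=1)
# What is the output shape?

Input shape: (6, 22, 571)
Output shape: (6, 113, 142)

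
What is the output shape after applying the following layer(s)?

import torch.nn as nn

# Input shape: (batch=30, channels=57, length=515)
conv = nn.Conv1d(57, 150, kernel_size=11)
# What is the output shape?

Input shape: (30, 57, 515)
Output shape: (30, 150, 505)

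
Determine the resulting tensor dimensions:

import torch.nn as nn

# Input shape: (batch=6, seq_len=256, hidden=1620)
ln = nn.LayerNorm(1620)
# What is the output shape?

Input shape: (6, 256, 1620)
Output shape: (6, 256, 1620)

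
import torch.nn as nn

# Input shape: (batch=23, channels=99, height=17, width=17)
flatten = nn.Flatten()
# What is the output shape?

Input shape: (23, 99, 17, 17)
Output shape: (23, 28611)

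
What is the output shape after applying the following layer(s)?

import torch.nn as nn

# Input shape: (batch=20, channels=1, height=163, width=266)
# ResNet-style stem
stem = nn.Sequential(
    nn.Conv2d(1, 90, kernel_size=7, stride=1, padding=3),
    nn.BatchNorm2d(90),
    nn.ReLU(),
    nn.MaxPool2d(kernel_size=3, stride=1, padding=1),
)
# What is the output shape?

Input shape: (20, 1, 163, 266)
  -> after Conv2d 7x7 stride=1: (20, 90, 163, 266)
Output shape: (20, 90, 163, 266)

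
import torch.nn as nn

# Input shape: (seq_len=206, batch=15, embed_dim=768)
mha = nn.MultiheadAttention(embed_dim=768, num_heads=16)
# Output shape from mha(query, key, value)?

Input shape: (206, 15, 768)
Output shape: (206, 15, 768)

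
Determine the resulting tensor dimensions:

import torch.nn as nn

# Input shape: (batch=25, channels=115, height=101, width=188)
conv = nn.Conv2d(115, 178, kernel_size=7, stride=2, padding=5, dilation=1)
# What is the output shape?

Input shape: (25, 115, 101, 188)
Output shape: (25, 178, 53, 96)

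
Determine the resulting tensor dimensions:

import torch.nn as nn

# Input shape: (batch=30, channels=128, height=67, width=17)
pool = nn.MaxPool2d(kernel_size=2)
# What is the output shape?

Input shape: (30, 128, 67, 17)
Output shape: (30, 128, 33, 8)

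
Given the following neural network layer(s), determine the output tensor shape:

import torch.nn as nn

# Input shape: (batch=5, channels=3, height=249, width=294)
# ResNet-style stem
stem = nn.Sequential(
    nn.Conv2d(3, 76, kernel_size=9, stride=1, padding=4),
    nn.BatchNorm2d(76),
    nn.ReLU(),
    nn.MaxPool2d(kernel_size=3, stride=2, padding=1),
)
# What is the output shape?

Input shape: (5, 3, 249, 294)
  -> after Conv2d 9x9 stride=1: (5, 76, 249, 294)
Output shape: (5, 76, 125, 147)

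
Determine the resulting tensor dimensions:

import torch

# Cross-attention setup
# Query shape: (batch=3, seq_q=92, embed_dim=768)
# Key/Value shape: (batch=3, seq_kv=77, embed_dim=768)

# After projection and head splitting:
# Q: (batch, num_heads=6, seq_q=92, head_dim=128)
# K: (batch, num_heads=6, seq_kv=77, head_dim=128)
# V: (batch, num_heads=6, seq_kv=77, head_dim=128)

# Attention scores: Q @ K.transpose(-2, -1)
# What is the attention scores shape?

Input shape: (3, 92, 768)
Output shape: (3, 6, 92, 77)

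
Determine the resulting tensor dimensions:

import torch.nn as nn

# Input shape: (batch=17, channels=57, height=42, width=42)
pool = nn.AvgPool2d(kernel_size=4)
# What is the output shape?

Input shape: (17, 57, 42, 42)
Output shape: (17, 57, 10, 10)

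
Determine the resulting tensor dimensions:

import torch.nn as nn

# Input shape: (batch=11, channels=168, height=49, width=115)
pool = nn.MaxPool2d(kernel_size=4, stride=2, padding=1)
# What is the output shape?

Input shape: (11, 168, 49, 115)
Output shape: (11, 168, 24, 57)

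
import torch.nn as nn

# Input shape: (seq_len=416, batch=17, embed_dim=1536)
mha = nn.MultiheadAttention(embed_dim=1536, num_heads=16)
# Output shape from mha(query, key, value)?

Input shape: (416, 17, 1536)
Output shape: (416, 17, 1536)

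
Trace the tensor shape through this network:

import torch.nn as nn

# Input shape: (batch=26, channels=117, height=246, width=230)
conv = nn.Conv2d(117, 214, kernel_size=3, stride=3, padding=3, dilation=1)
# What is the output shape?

Input shape: (26, 117, 246, 230)
Output shape: (26, 214, 84, 78)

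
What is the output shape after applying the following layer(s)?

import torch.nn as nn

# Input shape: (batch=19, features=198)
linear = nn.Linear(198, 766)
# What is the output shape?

Input shape: (19, 198)
Output shape: (19, 766)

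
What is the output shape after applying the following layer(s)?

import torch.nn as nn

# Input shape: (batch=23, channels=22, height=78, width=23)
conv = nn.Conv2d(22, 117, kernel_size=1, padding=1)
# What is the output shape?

Input shape: (23, 22, 78, 23)
Output shape: (23, 117, 80, 25)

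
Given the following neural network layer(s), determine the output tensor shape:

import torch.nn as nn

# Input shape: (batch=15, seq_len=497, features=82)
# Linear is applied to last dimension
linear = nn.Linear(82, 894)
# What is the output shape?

Input shape: (15, 497, 82)
Output shape: (15, 497, 894)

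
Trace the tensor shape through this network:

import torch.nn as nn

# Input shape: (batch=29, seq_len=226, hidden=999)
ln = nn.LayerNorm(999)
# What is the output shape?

Input shape: (29, 226, 999)
Output shape: (29, 226, 999)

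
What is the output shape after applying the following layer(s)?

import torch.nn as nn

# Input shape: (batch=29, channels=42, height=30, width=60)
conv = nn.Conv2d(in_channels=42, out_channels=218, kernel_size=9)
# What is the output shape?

Input shape: (29, 42, 30, 60)
Output shape: (29, 218, 22, 52)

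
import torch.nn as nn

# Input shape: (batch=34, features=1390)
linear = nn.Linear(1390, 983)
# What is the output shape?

Input shape: (34, 1390)
Output shape: (34, 983)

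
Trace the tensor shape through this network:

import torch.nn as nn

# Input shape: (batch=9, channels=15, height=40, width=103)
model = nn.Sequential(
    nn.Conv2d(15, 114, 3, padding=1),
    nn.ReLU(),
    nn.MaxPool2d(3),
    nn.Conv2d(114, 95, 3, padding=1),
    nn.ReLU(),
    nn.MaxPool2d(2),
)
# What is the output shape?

Input shape: (9, 15, 40, 103)
  -> after first Conv2d: (9, 114, 40, 103)
  -> after first MaxPool2d: (9, 114, 13, 34)
  -> after second Conv2d: (9, 95, 13, 34)
Output shape: (9, 95, 6, 17)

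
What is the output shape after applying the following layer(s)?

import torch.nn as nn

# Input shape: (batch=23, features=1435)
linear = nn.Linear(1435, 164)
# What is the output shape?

Input shape: (23, 1435)
Output shape: (23, 164)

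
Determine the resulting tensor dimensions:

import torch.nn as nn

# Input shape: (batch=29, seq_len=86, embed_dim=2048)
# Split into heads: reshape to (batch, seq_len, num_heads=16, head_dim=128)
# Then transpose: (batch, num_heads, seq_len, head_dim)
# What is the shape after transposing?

Input shape: (29, 86, 2048)
  -> after reshape: (29, 86, 16, 128)
Output shape: (29, 16, 86, 128)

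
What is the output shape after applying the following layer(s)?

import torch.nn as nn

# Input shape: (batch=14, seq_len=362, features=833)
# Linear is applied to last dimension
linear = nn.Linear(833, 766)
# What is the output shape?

Input shape: (14, 362, 833)
Output shape: (14, 362, 766)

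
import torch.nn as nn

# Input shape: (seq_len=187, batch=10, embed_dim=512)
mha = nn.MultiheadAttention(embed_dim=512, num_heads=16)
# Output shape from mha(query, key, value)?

Input shape: (187, 10, 512)
Output shape: (187, 10, 512)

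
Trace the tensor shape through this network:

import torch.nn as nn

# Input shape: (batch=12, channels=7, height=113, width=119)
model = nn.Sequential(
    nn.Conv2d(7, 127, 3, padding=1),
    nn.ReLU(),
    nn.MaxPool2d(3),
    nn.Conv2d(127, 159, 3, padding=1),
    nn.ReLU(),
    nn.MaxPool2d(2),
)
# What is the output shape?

Input shape: (12, 7, 113, 119)
  -> after first Conv2d: (12, 127, 113, 119)
  -> after first MaxPool2d: (12, 127, 37, 39)
  -> after second Conv2d: (12, 159, 37, 39)
Output shape: (12, 159, 18, 19)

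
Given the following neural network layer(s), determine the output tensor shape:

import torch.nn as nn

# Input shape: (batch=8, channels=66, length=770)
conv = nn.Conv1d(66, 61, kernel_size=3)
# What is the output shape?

Input shape: (8, 66, 770)
Output shape: (8, 61, 768)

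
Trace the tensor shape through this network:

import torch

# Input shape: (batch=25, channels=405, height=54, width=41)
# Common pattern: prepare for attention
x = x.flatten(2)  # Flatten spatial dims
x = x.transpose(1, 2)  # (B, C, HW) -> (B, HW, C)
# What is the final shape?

Input shape: (25, 405, 54, 41)
  -> after flatten(2): (25, 405, 2214)
Output shape: (25, 2214, 405)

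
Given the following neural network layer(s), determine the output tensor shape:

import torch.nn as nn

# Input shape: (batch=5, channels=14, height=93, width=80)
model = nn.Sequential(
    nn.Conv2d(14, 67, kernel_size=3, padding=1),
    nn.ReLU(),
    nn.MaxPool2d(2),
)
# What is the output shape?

Input shape: (5, 14, 93, 80)
  -> after Conv2d: (5, 67, 93, 80)
  -> after ReLU: (5, 67, 93, 80)
Output shape: (5, 67, 46, 40)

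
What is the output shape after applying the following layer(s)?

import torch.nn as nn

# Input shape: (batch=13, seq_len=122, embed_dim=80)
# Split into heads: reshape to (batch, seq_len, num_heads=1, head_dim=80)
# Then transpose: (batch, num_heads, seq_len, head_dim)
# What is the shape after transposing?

Input shape: (13, 122, 80)
  -> after reshape: (13, 122, 1, 80)
Output shape: (13, 1, 122, 80)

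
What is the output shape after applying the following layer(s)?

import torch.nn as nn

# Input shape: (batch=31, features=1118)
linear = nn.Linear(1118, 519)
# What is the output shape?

Input shape: (31, 1118)
Output shape: (31, 519)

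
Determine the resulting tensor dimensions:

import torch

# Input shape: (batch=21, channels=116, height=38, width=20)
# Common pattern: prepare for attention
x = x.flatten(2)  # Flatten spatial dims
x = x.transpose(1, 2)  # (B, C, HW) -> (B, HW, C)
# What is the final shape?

Input shape: (21, 116, 38, 20)
  -> after flatten(2): (21, 116, 760)
Output shape: (21, 760, 116)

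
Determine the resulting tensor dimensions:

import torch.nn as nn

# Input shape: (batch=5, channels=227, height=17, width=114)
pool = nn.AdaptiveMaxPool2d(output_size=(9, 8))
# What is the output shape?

Input shape: (5, 227, 17, 114)
Output shape: (5, 227, 9, 8)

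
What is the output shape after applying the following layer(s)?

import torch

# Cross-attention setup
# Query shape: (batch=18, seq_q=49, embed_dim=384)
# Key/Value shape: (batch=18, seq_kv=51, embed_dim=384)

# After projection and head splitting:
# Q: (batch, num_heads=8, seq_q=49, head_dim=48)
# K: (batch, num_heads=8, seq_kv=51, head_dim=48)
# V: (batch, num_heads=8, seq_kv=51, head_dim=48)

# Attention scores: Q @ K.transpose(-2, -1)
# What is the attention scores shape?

Input shape: (18, 49, 384)
Output shape: (18, 8, 49, 51)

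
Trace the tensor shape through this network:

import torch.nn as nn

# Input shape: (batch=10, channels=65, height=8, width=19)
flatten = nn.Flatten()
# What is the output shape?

Input shape: (10, 65, 8, 19)
Output shape: (10, 9880)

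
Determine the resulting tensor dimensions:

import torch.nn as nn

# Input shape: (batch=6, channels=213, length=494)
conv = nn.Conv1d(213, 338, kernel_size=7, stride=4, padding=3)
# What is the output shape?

Input shape: (6, 213, 494)
Output shape: (6, 338, 124)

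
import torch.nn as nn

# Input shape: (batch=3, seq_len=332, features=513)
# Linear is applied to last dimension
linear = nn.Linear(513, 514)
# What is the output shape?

Input shape: (3, 332, 513)
Output shape: (3, 332, 514)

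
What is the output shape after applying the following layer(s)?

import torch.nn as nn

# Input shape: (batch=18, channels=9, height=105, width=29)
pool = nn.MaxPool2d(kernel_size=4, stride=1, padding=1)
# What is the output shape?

Input shape: (18, 9, 105, 29)
Output shape: (18, 9, 104, 28)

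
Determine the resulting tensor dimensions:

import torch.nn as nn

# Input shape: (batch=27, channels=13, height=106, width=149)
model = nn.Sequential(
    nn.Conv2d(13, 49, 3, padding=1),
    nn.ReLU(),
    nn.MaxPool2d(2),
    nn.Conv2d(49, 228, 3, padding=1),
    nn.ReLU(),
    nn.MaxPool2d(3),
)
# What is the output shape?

Input shape: (27, 13, 106, 149)
  -> after first Conv2d: (27, 49, 106, 149)
  -> after first MaxPool2d: (27, 49, 53, 74)
  -> after second Conv2d: (27, 228, 53, 74)
Output shape: (27, 228, 17, 24)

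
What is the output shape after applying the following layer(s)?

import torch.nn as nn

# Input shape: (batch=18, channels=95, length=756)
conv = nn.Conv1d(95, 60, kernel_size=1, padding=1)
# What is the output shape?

Input shape: (18, 95, 756)
Output shape: (18, 60, 758)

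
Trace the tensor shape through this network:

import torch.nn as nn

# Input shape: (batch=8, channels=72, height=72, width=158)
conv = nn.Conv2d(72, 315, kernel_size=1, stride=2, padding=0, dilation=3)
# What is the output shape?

Input shape: (8, 72, 72, 158)
Output shape: (8, 315, 36, 79)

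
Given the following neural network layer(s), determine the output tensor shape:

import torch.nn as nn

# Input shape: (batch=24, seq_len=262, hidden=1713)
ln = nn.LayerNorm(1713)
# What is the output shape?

Input shape: (24, 262, 1713)
Output shape: (24, 262, 1713)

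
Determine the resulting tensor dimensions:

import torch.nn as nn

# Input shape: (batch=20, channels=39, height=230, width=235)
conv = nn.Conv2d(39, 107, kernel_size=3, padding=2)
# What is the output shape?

Input shape: (20, 39, 230, 235)
Output shape: (20, 107, 232, 237)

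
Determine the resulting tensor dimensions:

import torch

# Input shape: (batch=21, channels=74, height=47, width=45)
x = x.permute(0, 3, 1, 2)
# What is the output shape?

Input shape: (21, 74, 47, 45)
Output shape: (21, 45, 74, 47)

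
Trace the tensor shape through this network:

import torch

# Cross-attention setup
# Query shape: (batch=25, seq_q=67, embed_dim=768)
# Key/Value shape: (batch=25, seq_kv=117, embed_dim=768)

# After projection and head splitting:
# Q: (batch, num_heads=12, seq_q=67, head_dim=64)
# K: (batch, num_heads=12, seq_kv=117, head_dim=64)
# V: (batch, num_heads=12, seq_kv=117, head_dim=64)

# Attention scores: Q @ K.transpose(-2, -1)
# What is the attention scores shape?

Input shape: (25, 67, 768)
Output shape: (25, 12, 67, 117)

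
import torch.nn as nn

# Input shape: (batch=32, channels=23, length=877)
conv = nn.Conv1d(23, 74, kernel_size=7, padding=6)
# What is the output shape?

Input shape: (32, 23, 877)
Output shape: (32, 74, 883)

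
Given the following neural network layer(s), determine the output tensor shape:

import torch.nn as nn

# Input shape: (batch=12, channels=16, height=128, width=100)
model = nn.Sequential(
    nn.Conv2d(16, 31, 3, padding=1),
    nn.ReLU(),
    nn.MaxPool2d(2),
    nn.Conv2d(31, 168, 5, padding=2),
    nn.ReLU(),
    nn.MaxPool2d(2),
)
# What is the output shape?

Input shape: (12, 16, 128, 100)
  -> after first Conv2d: (12, 31, 128, 100)
  -> after first MaxPool2d: (12, 31, 64, 50)
  -> after second Conv2d: (12, 168, 64, 50)
Output shape: (12, 168, 32, 25)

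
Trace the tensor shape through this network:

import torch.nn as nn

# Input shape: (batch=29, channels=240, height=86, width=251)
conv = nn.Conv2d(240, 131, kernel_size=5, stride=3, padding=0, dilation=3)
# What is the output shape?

Input shape: (29, 240, 86, 251)
Output shape: (29, 131, 25, 80)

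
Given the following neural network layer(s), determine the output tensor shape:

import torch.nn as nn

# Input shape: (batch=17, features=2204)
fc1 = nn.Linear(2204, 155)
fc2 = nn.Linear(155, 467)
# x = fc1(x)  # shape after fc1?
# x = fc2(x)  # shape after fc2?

Input shape: (17, 2204)
  -> after fc1: (17, 155)
Output shape: (17, 467)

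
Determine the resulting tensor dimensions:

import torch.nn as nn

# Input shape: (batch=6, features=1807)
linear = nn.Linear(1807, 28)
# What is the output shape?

Input shape: (6, 1807)
Output shape: (6, 28)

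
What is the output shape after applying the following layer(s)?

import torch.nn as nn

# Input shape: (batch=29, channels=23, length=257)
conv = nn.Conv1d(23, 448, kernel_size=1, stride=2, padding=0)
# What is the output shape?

Input shape: (29, 23, 257)
Output shape: (29, 448, 129)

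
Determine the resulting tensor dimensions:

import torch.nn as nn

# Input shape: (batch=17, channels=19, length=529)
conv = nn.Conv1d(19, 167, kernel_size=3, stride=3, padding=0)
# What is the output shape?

Input shape: (17, 19, 529)
Output shape: (17, 167, 176)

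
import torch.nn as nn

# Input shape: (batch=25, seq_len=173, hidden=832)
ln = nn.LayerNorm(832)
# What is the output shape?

Input shape: (25, 173, 832)
Output shape: (25, 173, 832)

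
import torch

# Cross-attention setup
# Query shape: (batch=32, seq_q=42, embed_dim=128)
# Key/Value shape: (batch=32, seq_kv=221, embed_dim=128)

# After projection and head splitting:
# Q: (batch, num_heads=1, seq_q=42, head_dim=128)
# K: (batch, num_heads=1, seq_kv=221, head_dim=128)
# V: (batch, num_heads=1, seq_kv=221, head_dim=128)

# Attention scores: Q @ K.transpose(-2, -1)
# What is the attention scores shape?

Input shape: (32, 42, 128)
Output shape: (32, 1, 42, 221)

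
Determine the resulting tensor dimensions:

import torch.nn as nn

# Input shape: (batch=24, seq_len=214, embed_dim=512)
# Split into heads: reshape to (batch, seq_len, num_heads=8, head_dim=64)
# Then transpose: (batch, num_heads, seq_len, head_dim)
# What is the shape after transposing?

Input shape: (24, 214, 512)
  -> after reshape: (24, 214, 8, 64)
Output shape: (24, 8, 214, 64)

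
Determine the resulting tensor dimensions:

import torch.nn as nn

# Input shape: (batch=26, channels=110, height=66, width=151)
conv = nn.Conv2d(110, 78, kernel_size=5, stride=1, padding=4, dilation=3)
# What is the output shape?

Input shape: (26, 110, 66, 151)
Output shape: (26, 78, 62, 147)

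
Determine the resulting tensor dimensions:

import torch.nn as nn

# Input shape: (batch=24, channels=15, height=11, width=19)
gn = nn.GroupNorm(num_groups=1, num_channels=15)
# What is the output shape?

Input shape: (24, 15, 11, 19)
Output shape: (24, 15, 11, 19)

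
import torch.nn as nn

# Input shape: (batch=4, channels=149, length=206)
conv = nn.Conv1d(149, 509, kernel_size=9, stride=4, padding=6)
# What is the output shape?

Input shape: (4, 149, 206)
Output shape: (4, 509, 53)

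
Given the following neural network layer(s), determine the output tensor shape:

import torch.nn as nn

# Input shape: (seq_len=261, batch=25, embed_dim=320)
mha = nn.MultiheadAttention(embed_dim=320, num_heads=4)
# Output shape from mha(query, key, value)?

Input shape: (261, 25, 320)
Output shape: (261, 25, 320)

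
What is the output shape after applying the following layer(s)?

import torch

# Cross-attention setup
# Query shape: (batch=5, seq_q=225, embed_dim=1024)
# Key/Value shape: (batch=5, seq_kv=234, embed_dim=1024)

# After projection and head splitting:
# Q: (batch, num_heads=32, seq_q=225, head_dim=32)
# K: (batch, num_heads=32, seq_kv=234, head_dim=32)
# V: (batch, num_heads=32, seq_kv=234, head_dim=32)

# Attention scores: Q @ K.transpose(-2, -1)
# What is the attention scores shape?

Input shape: (5, 225, 1024)
Output shape: (5, 32, 225, 234)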